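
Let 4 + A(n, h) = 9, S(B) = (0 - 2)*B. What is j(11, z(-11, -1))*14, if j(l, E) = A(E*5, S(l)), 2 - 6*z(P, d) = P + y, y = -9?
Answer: 70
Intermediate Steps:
S(B) = -2*B
z(P, d) = 11/6 - P/6 (z(P, d) = ⅓ - (P - 9)/6 = ⅓ - (-9 + P)/6 = ⅓ + (3/2 - P/6) = 11/6 - P/6)
A(n, h) = 5 (A(n, h) = -4 + 9 = 5)
j(l, E) = 5
j(11, z(-11, -1))*14 = 5*14 = 70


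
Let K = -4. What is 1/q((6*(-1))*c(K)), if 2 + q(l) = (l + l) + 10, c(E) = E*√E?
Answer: 1/1160 - 3*I/290 ≈ 0.00086207 - 0.010345*I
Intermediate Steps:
c(E) = E^(3/2)
q(l) = 8 + 2*l (q(l) = -2 + ((l + l) + 10) = -2 + (2*l + 10) = -2 + (10 + 2*l) = 8 + 2*l)
1/q((6*(-1))*c(K)) = 1/(8 + 2*((6*(-1))*(-4)^(3/2))) = 1/(8 + 2*(-(-48)*I)) = 1/(8 + 2*(48*I)) = 1/(8 + 96*I) = (8 - 96*I)/9280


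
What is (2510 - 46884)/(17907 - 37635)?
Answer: 22187/9864 ≈ 2.2493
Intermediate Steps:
(2510 - 46884)/(17907 - 37635) = -44374/(-19728) = -44374*(-1/19728) = 22187/9864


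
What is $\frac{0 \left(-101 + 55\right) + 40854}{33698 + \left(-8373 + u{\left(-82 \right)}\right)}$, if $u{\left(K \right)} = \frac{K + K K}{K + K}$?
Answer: $\frac{81708}{50569} \approx 1.6158$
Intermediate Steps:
$u{\left(K \right)} = \frac{K + K^{2}}{2 K}$
$\frac{0 \left(-101 + 55\right) + 40854}{33698 + \left(-8373 + u{\left(-82 \right)}\right)} = \frac{0 \left(-101 + 55\right) + 40854}{33698 + \left(-8373 + \left(\frac{1}{2} + \frac{1}{2} \left(-82\right)\right)\right)} = \frac{0 \left(-46\right) + 40854}{33698 + \left(-8373 + \left(\frac{1}{2} - 41\right)\right)} = \frac{0 + 40854}{33698 - \frac{16827}{2}} = \frac{40854}{33698 - \frac{16827}{2}} = \frac{40854}{\frac{50569}{2}} = 40854 \cdot \frac{2}{50569} = \frac{81708}{50569}$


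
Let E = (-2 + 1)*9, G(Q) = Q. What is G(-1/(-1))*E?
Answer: -9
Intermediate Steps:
E = -9 (E = -1*9 = -9)
G(-1/(-1))*E = -1/(-1)*(-9) = -1*(-1)*(-9) = 1*(-9) = -9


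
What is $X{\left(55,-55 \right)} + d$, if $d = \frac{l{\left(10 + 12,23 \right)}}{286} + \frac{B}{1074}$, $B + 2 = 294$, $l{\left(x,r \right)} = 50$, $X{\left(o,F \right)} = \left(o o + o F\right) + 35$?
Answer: $\frac{2721988}{76791} \approx 35.447$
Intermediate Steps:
$X{\left(o,F \right)} = 35 + o^{2} + F o$ ($X{\left(o,F \right)} = \left(o^{2} + F o\right) + 35 = 35 + o^{2} + F o$)
$B = 292$ ($B = -2 + 294 = 292$)
$d = \frac{34303}{76791}$ ($d = \frac{50}{286} + \frac{292}{1074} = 50 \cdot \frac{1}{286} + 292 \cdot \frac{1}{1074} = \frac{25}{143} + \frac{146}{537} = \frac{34303}{76791} \approx 0.44671$)
$X{\left(55,-55 \right)} + d = \left(35 + 55^{2} - 3025\right) + \frac{34303}{76791} = \left(35 + 3025 - 3025\right) + \frac{34303}{76791} = 35 + \frac{34303}{76791} = \frac{2721988}{76791}$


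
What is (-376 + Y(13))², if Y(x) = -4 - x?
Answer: 154449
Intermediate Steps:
(-376 + Y(13))² = (-376 + (-4 - 1*13))² = (-376 + (-4 - 13))² = (-376 - 17)² = (-393)² = 154449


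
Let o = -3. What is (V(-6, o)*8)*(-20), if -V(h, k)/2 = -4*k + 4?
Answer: 5120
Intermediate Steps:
V(h, k) = -8 + 8*k (V(h, k) = -2*(-4*k + 4) = -2*(4 - 4*k) = -8 + 8*k)
(V(-6, o)*8)*(-20) = ((-8 + 8*(-3))*8)*(-20) = ((-8 - 24)*8)*(-20) = -32*8*(-20) = -256*(-20) = 5120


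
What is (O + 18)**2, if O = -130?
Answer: 12544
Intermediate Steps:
(O + 18)**2 = (-130 + 18)**2 = (-112)**2 = 12544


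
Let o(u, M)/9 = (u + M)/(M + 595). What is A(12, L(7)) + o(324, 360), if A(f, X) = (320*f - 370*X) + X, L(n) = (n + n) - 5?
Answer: 501801/955 ≈ 525.45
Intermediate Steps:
L(n) = -5 + 2*n (L(n) = 2*n - 5 = -5 + 2*n)
o(u, M) = 9*(M + u)/(595 + M) (o(u, M) = 9*((u + M)/(M + 595)) = 9*((M + u)/(595 + M)) = 9*(M + u)/(595 + M))
A(f, X) = -369*X + 320*f (A(f, X) = (-370*X + 320*f) + X = -369*X + 320*f)
A(12, L(7)) + o(324, 360) = (-369*(-5 + 2*7) + 320*12) + 9*(360 + 324)/(595 + 360) = (-369*(-5 + 14) + 3840) + 9*684/955 = (-369*9 + 3840) + 9*(1/955)*684 = (-3321 + 3840) + 6156/955 = 519 + 6156/955 = 501801/955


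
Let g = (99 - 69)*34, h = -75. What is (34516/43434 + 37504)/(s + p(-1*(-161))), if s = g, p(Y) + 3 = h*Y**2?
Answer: -31326601/1622976561 ≈ -0.019302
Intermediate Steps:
p(Y) = -3 - 75*Y**2
g = 1020 (g = 30*34 = 1020)
s = 1020
(34516/43434 + 37504)/(s + p(-1*(-161))) = (34516/43434 + 37504)/(1020 + (-3 - 75*(-1*(-161))**2)) = (34516*(1/43434) + 37504)/(1020 + (-3 - 75*161**2)) = (17258/21717 + 37504)/(1020 + (-3 - 75*25921)) = 814491626/(21717*(1020 + (-3 - 1944075))) = 814491626/(21717*(1020 - 1944078)) = (814491626/21717)/(-1943058) = (814491626/21717)*(-1/1943058) = -31326601/1622976561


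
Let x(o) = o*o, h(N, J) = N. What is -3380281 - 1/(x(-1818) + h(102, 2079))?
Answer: -11172592648507/3305226 ≈ -3.3803e+6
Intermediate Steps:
x(o) = o**2
-3380281 - 1/(x(-1818) + h(102, 2079)) = -3380281 - 1/((-1818)**2 + 102) = -3380281 - 1/(3305124 + 102) = -3380281 - 1/3305226 = -11172592648507/3305226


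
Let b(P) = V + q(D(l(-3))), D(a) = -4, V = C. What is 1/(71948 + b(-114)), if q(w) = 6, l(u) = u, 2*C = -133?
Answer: 2/143775 ≈ 1.3911e-5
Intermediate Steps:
C = -133/2 (C = (½)*(-133) = -133/2 ≈ -66.500)
V = -133/2 ≈ -66.500
b(P) = -121/2 (b(P) = -133/2 + 6 = -121/2)
1/(71948 + b(-114)) = 1/(71948 - 121/2) = 1/(143775/2) = 2/143775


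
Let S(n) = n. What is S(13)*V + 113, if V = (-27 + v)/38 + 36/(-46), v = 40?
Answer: 93757/874 ≈ 107.27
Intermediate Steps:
V = -385/874 (V = (-27 + 40)/38 + 36/(-46) = 13*(1/38) + 36*(-1/46) = 13/38 - 18/23 = -385/874 ≈ -0.44050)
S(13)*V + 113 = 13*(-385/874) + 113 = -5005/874 + 113 = 93757/874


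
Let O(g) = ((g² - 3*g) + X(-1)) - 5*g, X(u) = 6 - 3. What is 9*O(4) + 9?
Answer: -108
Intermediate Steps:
X(u) = 3
O(g) = 3 + g² - 8*g (O(g) = ((g² - 3*g) + 3) - 5*g = (3 + g² - 3*g) - 5*g = 3 + g² - 8*g)
9*O(4) + 9 = 9*(3 + 4² - 8*4) + 9 = 9*(3 + 16 - 32) + 9 = 9*(-13) + 9 = -117 + 9 = -108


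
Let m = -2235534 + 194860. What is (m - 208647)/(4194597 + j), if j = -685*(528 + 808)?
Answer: -2249321/3279437 ≈ -0.68589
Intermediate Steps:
j = -915160 (j = -685*1336 = -915160)
m = -2040674
(m - 208647)/(4194597 + j) = (-2040674 - 208647)/(4194597 - 915160) = -2249321/3279437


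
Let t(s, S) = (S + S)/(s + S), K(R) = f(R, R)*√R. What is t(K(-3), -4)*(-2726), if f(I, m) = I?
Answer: -87232/43 + 65424*I*√3/43 ≈ -2028.7 + 2635.3*I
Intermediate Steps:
K(R) = R^(3/2) (K(R) = R*√R = R^(3/2))
t(s, S) = 2*S/(S + s) (t(s, S) = (2*S)/(S + s) = 2*S/(S + s))
t(K(-3), -4)*(-2726) = (2*(-4)/(-4 + (-3)^(3/2)))*(-2726) = (2*(-4)/(-4 - 3*I*√3))*(-2726) = -8/(-4 - 3*I*√3)*(-2726) = 21808/(-4 - 3*I*√3)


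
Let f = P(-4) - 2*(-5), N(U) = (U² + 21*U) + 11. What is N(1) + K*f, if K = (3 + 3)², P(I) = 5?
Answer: 573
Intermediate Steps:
K = 36 (K = 6² = 36)
N(U) = 11 + U² + 21*U
f = 15 (f = 5 - 2*(-5) = 5 + 10 = 15)
N(1) + K*f = (11 + 1² + 21*1) + 36*15 = (11 + 1 + 21) + 540 = 33 + 540 = 573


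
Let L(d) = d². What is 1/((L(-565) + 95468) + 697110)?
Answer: 1/1111803 ≈ 8.9944e-7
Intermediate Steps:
1/((L(-565) + 95468) + 697110) = 1/(((-565)² + 95468) + 697110) = 1/((319225 + 95468) + 697110) = 1/(414693 + 697110) = 1/1111803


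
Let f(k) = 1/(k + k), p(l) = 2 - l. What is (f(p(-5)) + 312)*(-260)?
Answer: -567970/7 ≈ -81139.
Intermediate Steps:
f(k) = 1/(2*k)
(f(p(-5)) + 312)*(-260) = (1/(2*(2 - 1*(-5))) + 312)*(-260) = (1/(2*(2 + 5)) + 312)*(-260) = ((½)/7 + 312)*(-260) = ((½)*(⅐) + 312)*(-260) = (1/14 + 312)*(-260) = (4369/14)*(-260) = -567970/7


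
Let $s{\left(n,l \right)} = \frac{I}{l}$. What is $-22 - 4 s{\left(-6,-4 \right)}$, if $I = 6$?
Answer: $-16$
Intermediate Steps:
$s{\left(n,l \right)} = \frac{6}{l}$
$-22 - 4 s{\left(-6,-4 \right)} = -22 - 4 \frac{6}{-4} = -22 - 4 \cdot 6 \left(- \frac{1}{4}\right) = -22 - -6 = -22 + 6 = -16$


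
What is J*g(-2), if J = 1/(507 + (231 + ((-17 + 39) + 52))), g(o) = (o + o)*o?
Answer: 2/203 ≈ 0.0098522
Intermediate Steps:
g(o) = 2*o² (g(o) = (2*o)*o = 2*o²)
J = 1/812 (J = 1/(507 + (231 + (22 + 52))) = 1/(507 + (231 + 74)) = 1/(507 + 305) = 1/812 ≈ 0.0012315)
J*g(-2) = (2*(-2)²)/812 = (2*4)/812 = (1/812)*8 = 2/203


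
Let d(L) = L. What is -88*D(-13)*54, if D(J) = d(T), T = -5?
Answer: 23760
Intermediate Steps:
D(J) = -5
-88*D(-13)*54 = -88*(-5)*54 = 440*54 = 23760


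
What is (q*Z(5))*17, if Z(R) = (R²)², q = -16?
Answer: -170000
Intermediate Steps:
Z(R) = R⁴
(q*Z(5))*17 = -16*5⁴*17 = -16*625*17 = -10000*17 = -170000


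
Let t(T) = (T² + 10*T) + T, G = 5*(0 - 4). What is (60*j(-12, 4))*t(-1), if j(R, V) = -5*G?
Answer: -60000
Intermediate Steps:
G = -20 (G = 5*(-4) = -20)
j(R, V) = 100 (j(R, V) = -5*(-20) = 100)
t(T) = T² + 11*T
(60*j(-12, 4))*t(-1) = (60*100)*(-(11 - 1)) = 6000*(-1*10) = 6000*(-10) = -60000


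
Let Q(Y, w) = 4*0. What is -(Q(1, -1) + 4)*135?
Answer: -540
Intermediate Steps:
Q(Y, w) = 0
-(Q(1, -1) + 4)*135 = -(0 + 4)*135 = -4*135 = -1*540 = -540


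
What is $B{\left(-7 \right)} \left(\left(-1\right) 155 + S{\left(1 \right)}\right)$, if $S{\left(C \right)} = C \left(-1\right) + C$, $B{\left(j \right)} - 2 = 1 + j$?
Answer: $620$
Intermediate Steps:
$B{\left(j \right)} = 3 + j$ ($B{\left(j \right)} = 2 + \left(1 + j\right) = 3 + j$)
$S{\left(C \right)} = 0$ ($S{\left(C \right)} = - C + C = 0$)
$B{\left(-7 \right)} \left(\left(-1\right) 155 + S{\left(1 \right)}\right) = \left(3 - 7\right) \left(\left(-1\right) 155 + 0\right) = - 4 \left(-155 + 0\right) = \left(-4\right) \left(-155\right) = 620$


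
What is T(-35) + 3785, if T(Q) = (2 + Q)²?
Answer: 4874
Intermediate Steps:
T(-35) + 3785 = (2 - 35)² + 3785 = (-33)² + 3785 = 1089 + 3785 = 4874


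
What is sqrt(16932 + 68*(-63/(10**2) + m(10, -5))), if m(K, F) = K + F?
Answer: sqrt(430729)/5 ≈ 131.26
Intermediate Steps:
m(K, F) = F + K
sqrt(16932 + 68*(-63/(10**2) + m(10, -5))) = sqrt(16932 + 68*(-63/(10**2) + (-5 + 10))) = sqrt(16932 + 68*(-63/100 + 5)) = sqrt(16932 + 68*(437/100)) = sqrt(16932 + 7429/25) = sqrt(430729/25) = sqrt(430729)/5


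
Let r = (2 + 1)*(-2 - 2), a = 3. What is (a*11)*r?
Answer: -396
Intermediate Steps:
r = -12 (r = 3*(-4) = -12)
(a*11)*r = (3*11)*(-12) = 33*(-12) = -396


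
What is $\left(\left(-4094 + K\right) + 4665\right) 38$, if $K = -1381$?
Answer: $-30780$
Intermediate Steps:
$\left(\left(-4094 + K\right) + 4665\right) 38 = \left(\left(-4094 - 1381\right) + 4665\right) 38 = \left(-5475 + 4665\right) 38 = \left(-810\right) 38 = -30780$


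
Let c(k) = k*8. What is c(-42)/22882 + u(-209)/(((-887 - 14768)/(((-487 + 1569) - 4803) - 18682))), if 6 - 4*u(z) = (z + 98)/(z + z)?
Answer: 609984170151/299470005560 ≈ 2.0369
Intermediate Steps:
u(z) = 3/2 - (98 + z)/(8*z) (u(z) = 3/2 - (z + 98)/(4*(z + z)) = 3/2 - (98 + z)/(4*(2*z)) = 3/2 - (98 + z)*1/(2*z)/4 = 3/2 - (98 + z)/(8*z))
c(k) = 8*k
c(-42)/22882 + u(-209)/(((-887 - 14768)/(((-487 + 1569) - 4803) - 18682))) = (8*(-42))/22882 + ((⅛)*(-98 + 11*(-209))/(-209))/(((-887 - 14768)/(((-487 + 1569) - 4803) - 18682))) = -336*1/22882 + ((⅛)*(-1/209)*(-98 - 2299))/((-15655/((1082 - 4803) - 18682))) = -168/11441 + ((⅛)*(-1/209)*(-2397))/((-15655/(-3721 - 18682))) = -168/11441 + 2397/(1672*((-15655/(-22403)))) = -168/11441 + 2397/(1672*((-15655*(-1/22403)))) = -168/11441 + 2397/(1672*(15655/22403)) = -168/11441 + (2397/1672)*(22403/15655) = -168/11441 + 53699991/26175160 = 609984170151/299470005560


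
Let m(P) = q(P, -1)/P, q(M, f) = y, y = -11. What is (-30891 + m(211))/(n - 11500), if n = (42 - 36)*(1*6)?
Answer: 1629503/604726 ≈ 2.6946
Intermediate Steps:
q(M, f) = -11
m(P) = -11/P
n = 36 (n = 6*6 = 36)
(-30891 + m(211))/(n - 11500) = (-30891 - 11/211)/(36 - 11500) = (-30891 - 11*1/211)/(-11464) = (-30891 - 11/211)*(-1/11464) = -6518012/211*(-1/11464) = 1629503/604726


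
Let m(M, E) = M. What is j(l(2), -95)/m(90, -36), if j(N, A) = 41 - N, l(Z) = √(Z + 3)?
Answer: 41/90 - √5/90 ≈ 0.43071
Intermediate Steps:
l(Z) = √(3 + Z)
j(l(2), -95)/m(90, -36) = (41 - √(3 + 2))/90 = (41 - √5)*(1/90) = 41/90 - √5/90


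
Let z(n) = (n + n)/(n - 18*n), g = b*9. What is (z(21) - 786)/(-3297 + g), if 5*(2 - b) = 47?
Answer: 33410/142953 ≈ 0.23371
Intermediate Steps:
b = -37/5 (b = 2 - ⅕*47 = 2 - 47/5 = -37/5 ≈ -7.4000)
g = -333/5 (g = -37/5*9 = -333/5 ≈ -66.600)
z(n) = -2/17 (z(n) = (2*n)/((-17*n)) = (2*n)*(-1/(17*n)) = -2/17)
(z(21) - 786)/(-3297 + g) = (-2/17 - 786)/(-3297 - 333/5) = -13364/(17*(-16818/5)) = -13364/17*(-5/16818) = 33410/142953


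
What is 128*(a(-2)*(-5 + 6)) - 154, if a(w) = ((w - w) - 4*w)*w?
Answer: -2202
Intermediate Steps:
a(w) = -4*w² (a(w) = (0 - 4*w)*w = (-4*w)*w = -4*w²)
128*(a(-2)*(-5 + 6)) - 154 = 128*((-4*(-2)²)*(-5 + 6)) - 154 = 128*(-4*4*1) - 154 = 128*(-16*1) - 154 = 128*(-16) - 154 = -2048 - 154 = -2202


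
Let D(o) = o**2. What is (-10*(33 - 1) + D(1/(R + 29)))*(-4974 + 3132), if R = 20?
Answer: 1415243598/2401 ≈ 5.8944e+5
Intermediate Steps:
(-10*(33 - 1) + D(1/(R + 29)))*(-4974 + 3132) = (-10*(33 - 1) + (1/(20 + 29))**2)*(-4974 + 3132) = (-10*32 + (1/49)**2)*(-1842) = (-320 + (1/49)**2)*(-1842) = (-320 + 1/2401)*(-1842) = -768319/2401*(-1842) = 1415243598/2401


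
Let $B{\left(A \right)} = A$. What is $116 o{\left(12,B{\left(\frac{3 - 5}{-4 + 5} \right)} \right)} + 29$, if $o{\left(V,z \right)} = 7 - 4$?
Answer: $377$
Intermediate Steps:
$o{\left(V,z \right)} = 3$
$116 o{\left(12,B{\left(\frac{3 - 5}{-4 + 5} \right)} \right)} + 29 = 116 \cdot 3 + 29 = 348 + 29 = 377$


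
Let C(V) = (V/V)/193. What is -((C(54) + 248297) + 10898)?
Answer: -50024636/193 ≈ -2.5920e+5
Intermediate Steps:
C(V) = 1/193 (C(V) = 1*(1/193) = 1/193)
-((C(54) + 248297) + 10898) = -((1/193 + 248297) + 10898) = -(47921322/193 + 10898) = -1*50024636/193 = -50024636/193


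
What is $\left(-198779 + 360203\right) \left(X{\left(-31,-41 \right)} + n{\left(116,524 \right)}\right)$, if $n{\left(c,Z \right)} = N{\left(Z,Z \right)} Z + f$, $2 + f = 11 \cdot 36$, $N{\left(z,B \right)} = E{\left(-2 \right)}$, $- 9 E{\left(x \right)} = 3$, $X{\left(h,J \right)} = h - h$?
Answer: $35405664$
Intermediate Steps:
$X{\left(h,J \right)} = 0$
$E{\left(x \right)} = - \frac{1}{3}$ ($E{\left(x \right)} = \left(- \frac{1}{9}\right) 3 = - \frac{1}{3}$)
$N{\left(z,B \right)} = - \frac{1}{3}$
$f = 394$ ($f = -2 + 11 \cdot 36 = -2 + 396 = 394$)
$n{\left(c,Z \right)} = 394 - \frac{Z}{3}$ ($n{\left(c,Z \right)} = - \frac{Z}{3} + 394 = 394 - \frac{Z}{3}$)
$\left(-198779 + 360203\right) \left(X{\left(-31,-41 \right)} + n{\left(116,524 \right)}\right) = \left(-198779 + 360203\right) \left(0 + \left(394 - \frac{524}{3}\right)\right) = 161424 \left(0 + \left(394 - \frac{524}{3}\right)\right) = 161424 \left(0 + \frac{658}{3}\right) = 161424 \cdot \frac{658}{3} = 35405664$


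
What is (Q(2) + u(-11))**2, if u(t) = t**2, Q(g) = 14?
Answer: 18225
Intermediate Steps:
(Q(2) + u(-11))**2 = (14 + (-11)**2)**2 = (14 + 121)**2 = 135**2 = 18225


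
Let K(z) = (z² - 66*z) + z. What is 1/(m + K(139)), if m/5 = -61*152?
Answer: -1/36074 ≈ -2.7721e-5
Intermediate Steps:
K(z) = z² - 65*z
m = -46360 (m = 5*(-61*152) = 5*(-9272) = -46360)
1/(m + K(139)) = 1/(-46360 + 139*(-65 + 139)) = 1/(-46360 + 139*74) = 1/(-46360 + 10286) = 1/(-36074) = -1/36074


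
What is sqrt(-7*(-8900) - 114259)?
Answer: I*sqrt(51959) ≈ 227.95*I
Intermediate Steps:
sqrt(-7*(-8900) - 114259) = sqrt(62300 - 114259) = sqrt(-51959) = I*sqrt(51959)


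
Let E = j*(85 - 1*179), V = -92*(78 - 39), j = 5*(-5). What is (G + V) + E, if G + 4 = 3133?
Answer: 1891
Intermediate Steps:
j = -25
V = -3588 (V = -92*39 = -3588)
G = 3129 (G = -4 + 3133 = 3129)
E = 2350 (E = -25*(85 - 1*179) = -25*(85 - 179) = -25*(-94) = 2350)
(G + V) + E = (3129 - 3588) + 2350 = -459 + 2350 = 1891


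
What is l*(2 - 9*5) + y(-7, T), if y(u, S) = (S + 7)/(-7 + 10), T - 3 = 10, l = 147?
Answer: -18943/3 ≈ -6314.3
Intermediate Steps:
T = 13 (T = 3 + 10 = 13)
y(u, S) = 7/3 + S/3 (y(u, S) = (7 + S)/3 = (7 + S)*(⅓) = 7/3 + S/3)
l*(2 - 9*5) + y(-7, T) = 147*(2 - 9*5) + (7/3 + (⅓)*13) = 147*(2 - 45) + (7/3 + 13/3) = 147*(-43) + 20/3 = -6321 + 20/3 = -18943/3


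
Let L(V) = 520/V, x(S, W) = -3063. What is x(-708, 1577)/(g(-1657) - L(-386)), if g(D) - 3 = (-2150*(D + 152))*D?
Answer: 591159/1034796084911 ≈ 5.7128e-7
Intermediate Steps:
g(D) = 3 + D*(-326800 - 2150*D) (g(D) = 3 + (-2150*(D + 152))*D = 3 + (-2150*(152 + D))*D = 3 + (-326800 - 2150*D)*D = 3 + D*(-326800 - 2150*D))
x(-708, 1577)/(g(-1657) - L(-386)) = -3063/((3 - 326800*(-1657) - 2150*(-1657)²) - 520/(-386)) = -3063/((3 + 541507600 - 2150*2745649) - 520*(-1)/386) = -3063/((3 + 541507600 - 5903145350) - 1*(-260/193)) = -3063/(-5361637747 + 260/193) = -3063/(-1034796084911/193) = -3063*(-193/1034796084911) = 591159/1034796084911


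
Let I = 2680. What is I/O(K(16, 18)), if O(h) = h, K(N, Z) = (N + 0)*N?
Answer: 335/32 ≈ 10.469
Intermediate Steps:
K(N, Z) = N² (K(N, Z) = N*N = N²)
I/O(K(16, 18)) = 2680/(16²) = 2680/256 = 2680*(1/256) = 335/32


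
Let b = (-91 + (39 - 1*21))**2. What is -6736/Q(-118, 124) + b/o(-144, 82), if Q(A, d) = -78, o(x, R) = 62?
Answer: 416647/2418 ≈ 172.31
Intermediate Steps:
b = 5329 (b = (-91 + (39 - 21))**2 = (-91 + 18)**2 = (-73)**2 = 5329)
-6736/Q(-118, 124) + b/o(-144, 82) = -6736/(-78) + 5329/62 = -6736*(-1/78) + 5329*(1/62) = 3368/39 + 5329/62 = 416647/2418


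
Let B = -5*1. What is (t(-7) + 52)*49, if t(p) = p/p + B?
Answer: 2352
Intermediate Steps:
B = -5
t(p) = -4 (t(p) = p/p - 5 = 1 - 5 = -4)
(t(-7) + 52)*49 = (-4 + 52)*49 = 48*49 = 2352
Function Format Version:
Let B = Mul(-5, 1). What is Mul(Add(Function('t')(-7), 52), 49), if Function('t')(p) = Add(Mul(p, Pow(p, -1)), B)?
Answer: 2352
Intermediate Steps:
B = -5
Function('t')(p) = -4 (Function('t')(p) = Add(Mul(p, Pow(p, -1)), -5) = Add(1, -5) = -4)
Mul(Add(Function('t')(-7), 52), 49) = Mul(Add(-4, 52), 49) = Mul(48, 49) = 2352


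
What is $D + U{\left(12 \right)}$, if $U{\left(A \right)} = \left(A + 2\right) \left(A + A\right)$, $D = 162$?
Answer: $498$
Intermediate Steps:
$U{\left(A \right)} = 2 A \left(2 + A\right)$ ($U{\left(A \right)} = \left(2 + A\right) 2 A = 2 A \left(2 + A\right)$)
$D + U{\left(12 \right)} = 162 + 2 \cdot 12 \left(2 + 12\right) = 162 + 2 \cdot 12 \cdot 14 = 162 + 336 = 498$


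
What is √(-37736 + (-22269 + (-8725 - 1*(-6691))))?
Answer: I*√62039 ≈ 249.08*I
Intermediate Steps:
√(-37736 + (-22269 + (-8725 - 1*(-6691)))) = √(-37736 + (-22269 + (-8725 + 6691))) = √(-37736 + (-22269 - 2034)) = √(-37736 - 24303) = √(-62039) = I*√62039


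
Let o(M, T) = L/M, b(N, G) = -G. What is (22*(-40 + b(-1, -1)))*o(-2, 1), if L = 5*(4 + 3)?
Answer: 15015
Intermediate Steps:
L = 35 (L = 5*7 = 35)
o(M, T) = 35/M
(22*(-40 + b(-1, -1)))*o(-2, 1) = (22*(-40 - 1*(-1)))*(35/(-2)) = (22*(-40 + 1))*(35*(-½)) = (22*(-39))*(-35/2) = -858*(-35/2) = 15015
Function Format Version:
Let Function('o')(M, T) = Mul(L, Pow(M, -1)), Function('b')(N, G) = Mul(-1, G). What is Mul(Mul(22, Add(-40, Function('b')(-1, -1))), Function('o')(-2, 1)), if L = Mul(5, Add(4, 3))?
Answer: 15015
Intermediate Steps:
L = 35 (L = Mul(5, 7) = 35)
Function('o')(M, T) = Mul(35, Pow(M, -1))
Mul(Mul(22, Add(-40, Function('b')(-1, -1))), Function('o')(-2, 1)) = Mul(Mul(22, Add(-40, Mul(-1, -1))), Mul(35, Pow(-2, -1))) = Mul(Mul(22, Add(-40, 1)), Mul(35, Rational(-1, 2))) = Mul(Mul(22, -39), Rational(-35, 2)) = Mul(-858, Rational(-35, 2)) = 15015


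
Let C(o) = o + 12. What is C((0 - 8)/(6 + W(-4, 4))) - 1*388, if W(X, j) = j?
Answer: -1884/5 ≈ -376.80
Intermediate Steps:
C(o) = 12 + o
C((0 - 8)/(6 + W(-4, 4))) - 1*388 = (12 + (0 - 8)/(6 + 4)) - 1*388 = (12 - 8/10) - 388 = (12 - 8*⅒) - 388 = (12 - ⅘) - 388 = 56/5 - 388 = -1884/5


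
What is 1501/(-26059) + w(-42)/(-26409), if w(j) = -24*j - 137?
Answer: -62337298/688192131 ≈ -0.090581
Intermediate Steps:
w(j) = -137 - 24*j
1501/(-26059) + w(-42)/(-26409) = 1501/(-26059) + (-137 - 24*(-42))/(-26409) = 1501*(-1/26059) + (-137 + 1008)*(-1/26409) = -1501/26059 + 871*(-1/26409) = -1501/26059 - 871/26409 = -62337298/688192131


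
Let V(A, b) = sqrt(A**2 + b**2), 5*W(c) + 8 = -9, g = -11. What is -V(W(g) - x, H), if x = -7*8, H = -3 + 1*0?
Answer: -sqrt(69394)/5 ≈ -52.685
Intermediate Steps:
W(c) = -17/5 (W(c) = -8/5 + (1/5)*(-9) = -8/5 - 9/5 = -17/5)
H = -3 (H = -3 + 0 = -3)
x = -56
-V(W(g) - x, H) = -sqrt((-17/5 - 1*(-56))**2 + (-3)**2) = -sqrt((-17/5 + 56)**2 + 9) = -sqrt((263/5)**2 + 9) = -sqrt(69169/25 + 9) = -sqrt(69394/25) = -sqrt(69394)/5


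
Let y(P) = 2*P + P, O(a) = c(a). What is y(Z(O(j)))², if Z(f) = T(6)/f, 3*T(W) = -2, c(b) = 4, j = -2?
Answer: ¼ ≈ 0.25000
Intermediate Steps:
T(W) = -⅔ (T(W) = (⅓)*(-2) = -⅔)
O(a) = 4
Z(f) = -2/(3*f)
y(P) = 3*P
y(Z(O(j)))² = (3*(-⅔/4))² = (3*(-⅔*¼))² = (3*(-⅙))² = (-½)² = ¼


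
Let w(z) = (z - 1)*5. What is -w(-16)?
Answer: 85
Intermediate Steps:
w(z) = -5 + 5*z (w(z) = (-1 + z)*5 = -5 + 5*z)
-w(-16) = -(-5 + 5*(-16)) = -(-5 - 80) = -1*(-85) = 85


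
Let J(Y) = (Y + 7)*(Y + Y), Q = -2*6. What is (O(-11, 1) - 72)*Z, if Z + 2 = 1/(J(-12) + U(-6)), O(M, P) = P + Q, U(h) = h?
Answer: 18841/114 ≈ 165.27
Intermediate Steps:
Q = -12
J(Y) = 2*Y*(7 + Y) (J(Y) = (7 + Y)*(2*Y) = 2*Y*(7 + Y))
O(M, P) = -12 + P (O(M, P) = P - 12 = -12 + P)
Z = -227/114 (Z = -2 + 1/(2*(-12)*(7 - 12) - 6) = -2 + 1/(2*(-12)*(-5) - 6) = -2 + 1/(120 - 6) = -2 + 1/114 = -227/114 ≈ -1.9912)
(O(-11, 1) - 72)*Z = ((-12 + 1) - 72)*(-227/114) = (-11 - 72)*(-227/114) = -83*(-227/114) = 18841/114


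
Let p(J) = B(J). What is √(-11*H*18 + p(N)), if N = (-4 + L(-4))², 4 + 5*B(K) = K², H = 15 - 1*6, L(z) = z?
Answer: I*√24090/5 ≈ 31.042*I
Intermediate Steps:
H = 9 (H = 15 - 6 = 9)
B(K) = -⅘ + K²/5
N = 64 (N = (-4 - 4)² = (-8)² = 64)
p(J) = -⅘ + J²/5
√(-11*H*18 + p(N)) = √(-11*9*18 + (-⅘ + (⅕)*64²)) = √(-99*18 + (-⅘ + (⅕)*4096)) = √(-1782 + (-⅘ + 4096/5)) = √(-1782 + 4092/5) = √(-4818/5) = I*√24090/5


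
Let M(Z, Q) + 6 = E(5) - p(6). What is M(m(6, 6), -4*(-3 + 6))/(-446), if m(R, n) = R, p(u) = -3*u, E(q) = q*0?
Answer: -6/223 ≈ -0.026906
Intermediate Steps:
E(q) = 0
M(Z, Q) = 12 (M(Z, Q) = -6 + (0 - (-3)*6) = -6 + (0 - 1*(-18)) = -6 + (0 + 18) = -6 + 18 = 12)
M(m(6, 6), -4*(-3 + 6))/(-446) = 12/(-446) = 12*(-1/446) = -6/223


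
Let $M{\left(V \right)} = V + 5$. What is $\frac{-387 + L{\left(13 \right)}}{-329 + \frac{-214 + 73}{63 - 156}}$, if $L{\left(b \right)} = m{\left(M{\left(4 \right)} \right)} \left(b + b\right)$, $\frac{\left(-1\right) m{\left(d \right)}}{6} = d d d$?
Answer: $\frac{393049}{1128} \approx 348.45$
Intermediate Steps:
$M{\left(V \right)} = 5 + V$
$m{\left(d \right)} = - 6 d^{3}$ ($m{\left(d \right)} = - 6 d d d = - 6 d^{2} d = - 6 d^{3}$)
$L{\left(b \right)} = - 8748 b$ ($L{\left(b \right)} = - 6 \left(5 + 4\right)^{3} \left(b + b\right) = - 6 \cdot 9^{3} \cdot 2 b = \left(-6\right) 729 \cdot 2 b = - 4374 \cdot 2 b = - 8748 b$)
$\frac{-387 + L{\left(13 \right)}}{-329 + \frac{-214 + 73}{63 - 156}} = \frac{-387 - 113724}{-329 + \frac{-214 + 73}{63 - 156}} = \frac{-387 - 113724}{-329 - \frac{141}{-93}} = - \frac{114111}{-329 - - \frac{47}{31}} = - \frac{114111}{-329 + \frac{47}{31}} = - \frac{114111}{- \frac{10152}{31}} = \left(-114111\right) \left(- \frac{31}{10152}\right) = \frac{393049}{1128}$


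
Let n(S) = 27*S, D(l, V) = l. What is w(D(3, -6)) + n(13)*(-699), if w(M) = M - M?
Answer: -245349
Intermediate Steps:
w(M) = 0
w(D(3, -6)) + n(13)*(-699) = 0 + (27*13)*(-699) = 0 + 351*(-699) = 0 - 245349 = -245349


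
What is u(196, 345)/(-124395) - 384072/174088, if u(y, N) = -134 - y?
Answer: -397659895/180463973 ≈ -2.2035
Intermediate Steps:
u(196, 345)/(-124395) - 384072/174088 = (-134 - 1*196)/(-124395) - 384072/174088 = (-134 - 196)*(-1/124395) - 384072*1/174088 = -330*(-1/124395) - 48009/21761 = 22/8293 - 48009/21761 = -397659895/180463973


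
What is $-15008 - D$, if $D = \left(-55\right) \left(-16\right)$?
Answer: $-15888$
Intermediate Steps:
$D = 880$
$-15008 - D = -15008 - 880 = -15888$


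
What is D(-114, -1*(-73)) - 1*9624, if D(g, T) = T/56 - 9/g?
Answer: -10238465/1064 ≈ -9622.6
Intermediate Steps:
D(g, T) = -9/g + T/56 (D(g, T) = T*(1/56) - 9/g = T/56 - 9/g = -9/g + T/56)
D(-114, -1*(-73)) - 1*9624 = (-9/(-114) + (-1*(-73))/56) - 1*9624 = (-9*(-1/114) + (1/56)*73) - 9624 = (3/38 + 73/56) - 9624 = 1471/1064 - 9624 = -10238465/1064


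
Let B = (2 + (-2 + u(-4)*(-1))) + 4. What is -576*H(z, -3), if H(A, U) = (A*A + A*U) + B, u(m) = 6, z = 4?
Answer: -1152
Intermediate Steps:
B = -2 (B = (2 + (-2 + 6*(-1))) + 4 = (2 + (-2 - 6)) + 4 = (2 - 8) + 4 = -6 + 4 = -2)
H(A, U) = -2 + A² + A*U (H(A, U) = (A*A + A*U) - 2 = (A² + A*U) - 2 = -2 + A² + A*U)
-576*H(z, -3) = -576*(-2 + 4² + 4*(-3)) = -576*(-2 + 16 - 12) = -576*2 = -1152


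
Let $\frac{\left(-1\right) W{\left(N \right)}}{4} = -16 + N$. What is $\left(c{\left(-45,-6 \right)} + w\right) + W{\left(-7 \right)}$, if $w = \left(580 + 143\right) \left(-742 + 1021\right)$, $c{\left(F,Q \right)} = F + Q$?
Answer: $201758$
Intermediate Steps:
$w = 201717$ ($w = 723 \cdot 279 = 201717$)
$W{\left(N \right)} = 64 - 4 N$ ($W{\left(N \right)} = - 4 \left(-16 + N\right) = 64 - 4 N$)
$\left(c{\left(-45,-6 \right)} + w\right) + W{\left(-7 \right)} = \left(\left(-45 - 6\right) + 201717\right) + \left(64 - -28\right) = \left(-51 + 201717\right) + \left(64 + 28\right) = 201666 + 92 = 201758$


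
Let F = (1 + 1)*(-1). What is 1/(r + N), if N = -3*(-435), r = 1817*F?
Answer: -1/2329 ≈ -0.00042937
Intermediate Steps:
F = -2 (F = 2*(-1) = -2)
r = -3634 (r = 1817*(-2) = -3634)
N = 1305
1/(r + N) = 1/(-3634 + 1305) = 1/(-2329) = -1/2329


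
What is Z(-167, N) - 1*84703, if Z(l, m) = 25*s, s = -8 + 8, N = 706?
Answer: -84703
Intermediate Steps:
s = 0
Z(l, m) = 0 (Z(l, m) = 25*0 = 0)
Z(-167, N) - 1*84703 = 0 - 1*84703 = 0 - 84703 = -84703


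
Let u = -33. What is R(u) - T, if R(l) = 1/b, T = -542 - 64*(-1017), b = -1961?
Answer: -126574707/1961 ≈ -64546.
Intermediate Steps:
T = 64546 (T = -542 + 65088 = 64546)
R(l) = -1/1961 (R(l) = 1/(-1961) = -1/1961)
R(u) - T = -1/1961 - 1*64546 = -1/1961 - 64546 = -126574707/1961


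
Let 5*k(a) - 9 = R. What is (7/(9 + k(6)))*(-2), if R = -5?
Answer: -10/7 ≈ -1.4286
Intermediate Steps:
k(a) = 4/5 (k(a) = 9/5 + (1/5)*(-5) = 9/5 - 1 = 4/5)
(7/(9 + k(6)))*(-2) = (7/(9 + 4/5))*(-2) = (7/(49/5))*(-2) = (7*(5/49))*(-2) = (5/7)*(-2) = -10/7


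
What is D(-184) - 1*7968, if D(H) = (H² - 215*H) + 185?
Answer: 65633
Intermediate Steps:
D(H) = 185 + H² - 215*H
D(-184) - 1*7968 = (185 + (-184)² - 215*(-184)) - 1*7968 = (185 + 33856 + 39560) - 7968 = 73601 - 7968 = 65633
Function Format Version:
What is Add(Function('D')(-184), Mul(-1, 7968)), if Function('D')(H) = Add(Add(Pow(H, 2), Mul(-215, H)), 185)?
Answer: 65633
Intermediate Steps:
Function('D')(H) = Add(185, Pow(H, 2), Mul(-215, H))
Add(Function('D')(-184), Mul(-1, 7968)) = Add(Add(185, Pow(-184, 2), Mul(-215, -184)), Mul(-1, 7968)) = Add(Add(185, 33856, 39560), -7968) = Add(73601, -7968) = 65633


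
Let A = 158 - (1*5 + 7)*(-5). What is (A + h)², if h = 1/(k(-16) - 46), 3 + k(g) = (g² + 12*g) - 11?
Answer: 762129/16 ≈ 47633.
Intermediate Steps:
k(g) = -14 + g² + 12*g (k(g) = -3 + ((g² + 12*g) - 11) = -3 + (-11 + g² + 12*g) = -14 + g² + 12*g)
h = ¼ (h = 1/((-14 + (-16)² + 12*(-16)) - 46) = 1/((-14 + 256 - 192) - 46) = 1/(50 - 46) = 1/4 = ¼ ≈ 0.25000)
A = 218 (A = 158 - (5 + 7)*(-5) = 158 - 12*(-5) = 158 - 1*(-60) = 158 + 60 = 218)
(A + h)² = (218 + ¼)² = (873/4)² = 762129/16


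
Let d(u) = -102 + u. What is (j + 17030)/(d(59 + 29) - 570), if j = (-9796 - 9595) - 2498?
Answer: 4859/584 ≈ 8.3202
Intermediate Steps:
j = -21889 (j = -19391 - 2498 = -21889)
(j + 17030)/(d(59 + 29) - 570) = (-21889 + 17030)/((-102 + (59 + 29)) - 570) = -4859/((-102 + 88) - 570) = -4859/(-14 - 570) = -4859/(-584) = -4859*(-1/584) = 4859/584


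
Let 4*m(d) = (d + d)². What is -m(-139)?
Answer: -19321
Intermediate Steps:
m(d) = d² (m(d) = (d + d)²/4 = (2*d)²/4 = (4*d²)/4 = d²)
-m(-139) = -1*(-139)² = -1*19321 = -19321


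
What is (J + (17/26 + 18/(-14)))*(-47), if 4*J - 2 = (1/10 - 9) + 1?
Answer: 360443/3640 ≈ 99.023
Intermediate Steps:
J = -59/40 (J = ½ + ((1/10 - 9) + 1)/4 = ½ + ((⅒ - 9) + 1)/4 = ½ + (-89/10 + 1)/4 = ½ + (¼)*(-79/10) = ½ - 79/40 = -59/40 ≈ -1.4750)
(J + (17/26 + 18/(-14)))*(-47) = (-59/40 + (17/26 + 18/(-14)))*(-47) = (-59/40 + (17*(1/26) + 18*(-1/14)))*(-47) = (-59/40 + (17/26 - 9/7))*(-47) = (-59/40 - 115/182)*(-47) = -7669/3640*(-47) = 360443/3640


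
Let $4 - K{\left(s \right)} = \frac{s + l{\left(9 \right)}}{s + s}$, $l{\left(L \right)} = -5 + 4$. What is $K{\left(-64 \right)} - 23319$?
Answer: $- \frac{2984385}{128} \approx -23316.0$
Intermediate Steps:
$l{\left(L \right)} = -1$
$K{\left(s \right)} = 4 - \frac{-1 + s}{2 s}$ ($K{\left(s \right)} = 4 - \frac{s - 1}{s + s} = 4 - \frac{-1 + s}{2 s}$)
$K{\left(-64 \right)} - 23319 = \frac{1 + 7 \left(-64\right)}{2 \left(-64\right)} - 23319 = \frac{1}{2} \left(- \frac{1}{64}\right) \left(1 - 448\right) - 23319 = \frac{1}{2} \left(- \frac{1}{64}\right) \left(-447\right) - 23319 = \frac{447}{128} - 23319 = - \frac{2984385}{128}$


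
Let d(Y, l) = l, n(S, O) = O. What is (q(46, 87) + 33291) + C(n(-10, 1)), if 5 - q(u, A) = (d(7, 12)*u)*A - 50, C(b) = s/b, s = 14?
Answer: -14664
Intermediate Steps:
C(b) = 14/b
q(u, A) = 55 - 12*A*u (q(u, A) = 5 - ((12*u)*A - 50) = 5 - (12*A*u - 50) = 5 - (-50 + 12*A*u) = 5 + (50 - 12*A*u) = 55 - 12*A*u)
(q(46, 87) + 33291) + C(n(-10, 1)) = ((55 - 12*87*46) + 33291) + 14/1 = ((55 - 48024) + 33291) + 14*1 = (-47969 + 33291) + 14 = -14678 + 14 = -14664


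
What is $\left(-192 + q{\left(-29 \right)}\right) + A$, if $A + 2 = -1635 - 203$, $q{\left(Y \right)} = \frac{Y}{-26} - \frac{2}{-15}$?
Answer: $- \frac{791993}{390} \approx -2030.8$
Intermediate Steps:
$q{\left(Y \right)} = \frac{2}{15} - \frac{Y}{26}$ ($q{\left(Y \right)} = Y \left(- \frac{1}{26}\right) - - \frac{2}{15} = - \frac{Y}{26} + \frac{2}{15} = \frac{2}{15} - \frac{Y}{26}$)
$A = -1840$ ($A = -2 - 1838 = -1840$)
$\left(-192 + q{\left(-29 \right)}\right) + A = \left(-192 + \left(\frac{2}{15} - - \frac{29}{26}\right)\right) - 1840 = \left(-192 + \left(\frac{2}{15} + \frac{29}{26}\right)\right) - 1840 = \left(-192 + \frac{487}{390}\right) - 1840 = - \frac{74393}{390} - 1840 = - \frac{791993}{390}$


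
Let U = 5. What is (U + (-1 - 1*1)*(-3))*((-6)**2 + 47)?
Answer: 913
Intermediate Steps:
(U + (-1 - 1*1)*(-3))*((-6)**2 + 47) = (5 + (-1 - 1*1)*(-3))*((-6)**2 + 47) = (5 + (-1 - 1)*(-3))*(36 + 47) = (5 - 2*(-3))*83 = (5 + 6)*83 = 11*83 = 913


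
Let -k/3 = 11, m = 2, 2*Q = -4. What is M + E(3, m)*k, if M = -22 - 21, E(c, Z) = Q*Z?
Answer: 89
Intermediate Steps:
Q = -2 (Q = (½)*(-4) = -2)
E(c, Z) = -2*Z
k = -33 (k = -3*11 = -33)
M = -43
M + E(3, m)*k = -43 - 2*2*(-33) = -43 - 4*(-33) = -43 + 132 = 89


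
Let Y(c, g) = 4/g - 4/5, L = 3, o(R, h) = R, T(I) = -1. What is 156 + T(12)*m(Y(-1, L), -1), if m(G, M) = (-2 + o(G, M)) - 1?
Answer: 2377/15 ≈ 158.47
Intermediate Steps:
Y(c, g) = -⅘ + 4/g (Y(c, g) = 4/g - 4*⅕ = 4/g - ⅘ = -⅘ + 4/g)
m(G, M) = -3 + G (m(G, M) = (-2 + G) - 1 = -3 + G)
156 + T(12)*m(Y(-1, L), -1) = 156 - (-3 + (-⅘ + 4/3)) = 156 - (-3 + 8/15) = 156 - 1*(-37/15) = 156 + 37/15 = 2377/15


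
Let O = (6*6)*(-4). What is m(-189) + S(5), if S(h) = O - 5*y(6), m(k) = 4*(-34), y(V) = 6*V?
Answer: -460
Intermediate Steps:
m(k) = -136
O = -144 (O = 36*(-4) = -144)
S(h) = -324 (S(h) = -144 - 30*6 = -144 - 5*36 = -144 - 180 = -324)
m(-189) + S(5) = -136 - 324 = -460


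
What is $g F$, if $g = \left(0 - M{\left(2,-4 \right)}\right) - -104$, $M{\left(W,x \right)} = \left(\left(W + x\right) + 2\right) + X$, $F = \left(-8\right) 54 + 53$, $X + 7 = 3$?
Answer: $-40932$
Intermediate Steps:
$X = -4$ ($X = -7 + 3 = -4$)
$F = -379$ ($F = -432 + 53 = -379$)
$M{\left(W,x \right)} = -2 + W + x$ ($M{\left(W,x \right)} = \left(\left(W + x\right) + 2\right) - 4 = \left(2 + W + x\right) - 4 = -2 + W + x$)
$g = 108$ ($g = \left(0 - \left(-2 + 2 - 4\right)\right) - -104 = \left(0 - -4\right) + 104 = \left(0 + 4\right) + 104 = 4 + 104 = 108$)
$g F = 108 \left(-379\right) = -40932$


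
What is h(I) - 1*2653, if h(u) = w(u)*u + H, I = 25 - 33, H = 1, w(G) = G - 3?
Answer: -2564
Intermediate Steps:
w(G) = -3 + G
I = -8
h(u) = 1 + u*(-3 + u) (h(u) = (-3 + u)*u + 1 = u*(-3 + u) + 1 = 1 + u*(-3 + u))
h(I) - 1*2653 = (1 - 8*(-3 - 8)) - 1*2653 = (1 - 8*(-11)) - 2653 = (1 + 88) - 2653 = 89 - 2653 = -2564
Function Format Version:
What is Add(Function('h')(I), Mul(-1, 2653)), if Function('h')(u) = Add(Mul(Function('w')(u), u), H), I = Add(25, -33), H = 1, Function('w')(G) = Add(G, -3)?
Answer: -2564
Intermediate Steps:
Function('w')(G) = Add(-3, G)
I = -8
Function('h')(u) = Add(1, Mul(u, Add(-3, u))) (Function('h')(u) = Add(Mul(Add(-3, u), u), 1) = Add(Mul(u, Add(-3, u)), 1) = Add(1, Mul(u, Add(-3, u))))
Add(Function('h')(I), Mul(-1, 2653)) = Add(Add(1, Mul(-8, Add(-3, -8))), Mul(-1, 2653)) = Add(Add(1, Mul(-8, -11)), -2653) = Add(Add(1, 88), -2653) = Add(89, -2653) = -2564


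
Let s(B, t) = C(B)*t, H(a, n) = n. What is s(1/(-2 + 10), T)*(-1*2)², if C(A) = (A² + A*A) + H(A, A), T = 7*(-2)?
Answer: -35/4 ≈ -8.7500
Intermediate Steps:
T = -14
C(A) = A + 2*A² (C(A) = (A² + A*A) + A = (A² + A²) + A = 2*A² + A = A + 2*A²)
s(B, t) = B*t*(1 + 2*B) (s(B, t) = (B*(1 + 2*B))*t = B*t*(1 + 2*B))
s(1/(-2 + 10), T)*(-1*2)² = (-14*(1 + 2/(-2 + 10))/(-2 + 10))*(-1*2)² = (-14*(1 + 2/8)/8)*(-2)² = ((⅛)*(-14)*(1 + 2*(⅛)))*4 = ((⅛)*(-14)*(1 + ¼))*4 = ((⅛)*(-14)*(5/4))*4 = -35/16*4 = -35/4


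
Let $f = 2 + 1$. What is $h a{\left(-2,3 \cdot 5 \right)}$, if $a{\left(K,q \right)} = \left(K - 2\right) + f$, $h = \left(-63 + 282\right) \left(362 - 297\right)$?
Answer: $-14235$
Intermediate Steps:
$h = 14235$ ($h = 219 \cdot 65 = 14235$)
$f = 3$
$a{\left(K,q \right)} = 1 + K$ ($a{\left(K,q \right)} = \left(K - 2\right) + 3 = \left(-2 + K\right) + 3 = 1 + K$)
$h a{\left(-2,3 \cdot 5 \right)} = 14235 \left(1 - 2\right) = 14235 \left(-1\right) = -14235$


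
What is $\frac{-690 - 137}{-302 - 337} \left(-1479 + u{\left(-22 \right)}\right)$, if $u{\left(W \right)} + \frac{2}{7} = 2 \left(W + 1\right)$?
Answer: $- \frac{8806723}{4473} \approx -1968.9$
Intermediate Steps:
$u{\left(W \right)} = \frac{12}{7} + 2 W$ ($u{\left(W \right)} = - \frac{2}{7} + 2 \left(W + 1\right) = - \frac{2}{7} + 2 \left(1 + W\right) = - \frac{2}{7} + \left(2 + 2 W\right) = \frac{12}{7} + 2 W$)
$\frac{-690 - 137}{-302 - 337} \left(-1479 + u{\left(-22 \right)}\right) = \frac{-690 - 137}{-302 - 337} \left(-1479 + \left(\frac{12}{7} + 2 \left(-22\right)\right)\right) = - \frac{827}{-639} \left(-1479 + \left(\frac{12}{7} - 44\right)\right) = \left(-827\right) \left(- \frac{1}{639}\right) \left(-1479 - \frac{296}{7}\right) = \frac{827}{639} \left(- \frac{10649}{7}\right) = - \frac{8806723}{4473}$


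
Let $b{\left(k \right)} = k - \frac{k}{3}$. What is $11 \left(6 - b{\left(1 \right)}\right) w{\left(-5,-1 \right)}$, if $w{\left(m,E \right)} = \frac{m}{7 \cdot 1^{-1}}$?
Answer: $- \frac{880}{21} \approx -41.905$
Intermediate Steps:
$b{\left(k \right)} = \frac{2 k}{3}$ ($b{\left(k \right)} = k - k \frac{1}{3} = k - \frac{k}{3} = \frac{2 k}{3}$)
$w{\left(m,E \right)} = \frac{m}{7}$ ($w{\left(m,E \right)} = \frac{m}{7 \cdot 1} = \frac{m}{7}$)
$11 \left(6 - b{\left(1 \right)}\right) w{\left(-5,-1 \right)} = 11 \left(6 - \frac{2}{3} \cdot 1\right) \frac{1}{7} \left(-5\right) = 11 \left(6 - \frac{2}{3}\right) \left(- \frac{5}{7}\right) = 11 \cdot \frac{16}{3} \left(- \frac{5}{7}\right) = \frac{176}{3} \left(- \frac{5}{7}\right) = - \frac{880}{21}$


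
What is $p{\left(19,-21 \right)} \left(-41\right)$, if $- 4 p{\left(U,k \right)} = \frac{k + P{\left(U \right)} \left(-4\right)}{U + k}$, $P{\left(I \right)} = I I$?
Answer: $\frac{60065}{8} \approx 7508.1$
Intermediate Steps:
$P{\left(I \right)} = I^{2}$
$p{\left(U,k \right)} = - \frac{k - 4 U^{2}}{4 \left(U + k\right)}$ ($p{\left(U,k \right)} = - \frac{\left(k + U^{2} \left(-4\right)\right) \frac{1}{U + k}}{4} = - \frac{\left(k - 4 U^{2}\right) \frac{1}{U + k}}{4} = - \frac{\frac{1}{U + k} \left(k - 4 U^{2}\right)}{4} = - \frac{k - 4 U^{2}}{4 \left(U + k\right)}$)
$p{\left(19,-21 \right)} \left(-41\right) = \frac{19^{2} - - \frac{21}{4}}{19 - 21} \left(-41\right) = \frac{361 + \frac{21}{4}}{-2} \left(-41\right) = \left(- \frac{1}{2}\right) \frac{1465}{4} \left(-41\right) = \left(- \frac{1465}{8}\right) \left(-41\right) = \frac{60065}{8}$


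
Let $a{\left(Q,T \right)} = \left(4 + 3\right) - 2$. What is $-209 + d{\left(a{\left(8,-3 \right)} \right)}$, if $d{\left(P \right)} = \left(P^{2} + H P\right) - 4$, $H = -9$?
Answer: $-233$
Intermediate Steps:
$a{\left(Q,T \right)} = 5$ ($a{\left(Q,T \right)} = 7 - 2 = 5$)
$d{\left(P \right)} = -4 + P^{2} - 9 P$ ($d{\left(P \right)} = \left(P^{2} - 9 P\right) - 4 = -4 + P^{2} - 9 P$)
$-209 + d{\left(a{\left(8,-3 \right)} \right)} = -209 - \left(49 - 25\right) = -209 - 24 = -233$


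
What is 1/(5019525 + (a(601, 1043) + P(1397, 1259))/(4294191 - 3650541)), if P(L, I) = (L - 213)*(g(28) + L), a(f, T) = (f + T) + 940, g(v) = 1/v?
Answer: 450555/2261573246047 ≈ 1.9922e-7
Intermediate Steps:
a(f, T) = 940 + T + f (a(f, T) = (T + f) + 940 = 940 + T + f)
P(L, I) = (-213 + L)*(1/28 + L) (P(L, I) = (L - 213)*(1/28 + L) = (-213 + L)*(1/28 + L))
1/(5019525 + (a(601, 1043) + P(1397, 1259))/(4294191 - 3650541)) = 1/(5019525 + ((940 + 1043 + 601) + (-213/28 + 1397**2 - 5963/28*1397))/(4294191 - 3650541)) = 1/(5019525 + (2584 + (-213/28 + 1951609 - 8330311/28))/643650) = 1/(5019525 + (2584 + 11578632/7)*(1/643650)) = 1/(5019525 + (11596720/7)*(1/643650)) = 1/(5019525 + 1159672/450555) = 1/(2261573246047/450555) = 450555/2261573246047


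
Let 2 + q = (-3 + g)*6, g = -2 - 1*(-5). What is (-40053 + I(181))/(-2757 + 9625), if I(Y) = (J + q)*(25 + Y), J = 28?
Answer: -2041/404 ≈ -5.0520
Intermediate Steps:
g = 3 (g = -2 + 5 = 3)
q = -2 (q = -2 + (-3 + 3)*6 = -2 + 0*6 = -2 + 0 = -2)
I(Y) = 650 + 26*Y (I(Y) = (28 - 2)*(25 + Y) = 26*(25 + Y) = 650 + 26*Y)
(-40053 + I(181))/(-2757 + 9625) = (-40053 + (650 + 26*181))/(-2757 + 9625) = (-40053 + (650 + 4706))/6868 = (-40053 + 5356)*(1/6868) = -34697*1/6868 = -2041/404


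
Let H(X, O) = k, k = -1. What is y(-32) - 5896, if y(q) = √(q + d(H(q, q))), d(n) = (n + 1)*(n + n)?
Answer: -5896 + 4*I*√2 ≈ -5896.0 + 5.6569*I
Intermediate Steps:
H(X, O) = -1
d(n) = 2*n*(1 + n) (d(n) = (1 + n)*(2*n) = 2*n*(1 + n))
y(q) = √q (y(q) = √(q + 2*(-1)*(1 - 1)) = √(q + 2*(-1)*0) = √(q + 0) = √q)
y(-32) - 5896 = √(-32) - 5896 = 4*I*√2 - 5896 = -5896 + 4*I*√2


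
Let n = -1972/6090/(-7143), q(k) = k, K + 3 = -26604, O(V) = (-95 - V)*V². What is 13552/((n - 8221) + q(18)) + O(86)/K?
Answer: 44008812907196/904398832617 ≈ 48.661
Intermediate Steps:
O(V) = V²*(-95 - V)
K = -26607 (K = -3 - 26604 = -26607)
n = 34/750015 (n = -1972*1/6090*(-1/7143) = -34/105*(-1/7143) = 34/750015 ≈ 4.5332e-5)
13552/((n - 8221) + q(18)) + O(86)/K = 13552/((34/750015 - 8221) + 18) + (86²*(-95 - 1*86))/(-26607) = 13552/(-6165873281/750015 + 18) + (7396*(-95 - 86))*(-1/26607) = 13552/(-6152373011/750015) + (7396*(-181))*(-1/26607) = 13552*(-750015/6152373011) - 1338676*(-1/26607) = -10164203280/6152373011 + 7396/147 = 44008812907196/904398832617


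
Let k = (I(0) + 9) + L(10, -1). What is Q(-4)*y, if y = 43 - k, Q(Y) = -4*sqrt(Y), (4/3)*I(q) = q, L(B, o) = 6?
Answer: -224*I ≈ -224.0*I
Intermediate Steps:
I(q) = 3*q/4
k = 15 (k = ((3/4)*0 + 9) + 6 = (0 + 9) + 6 = 9 + 6 = 15)
y = 28 (y = 43 - 1*15 = 43 - 15 = 28)
Q(-4)*y = -8*I*28 = -224*I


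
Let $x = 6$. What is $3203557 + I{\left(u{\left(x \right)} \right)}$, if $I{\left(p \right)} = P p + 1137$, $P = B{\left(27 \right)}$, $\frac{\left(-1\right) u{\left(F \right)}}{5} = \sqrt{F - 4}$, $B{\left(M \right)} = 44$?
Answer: $3204694 - 220 \sqrt{2} \approx 3.2044 \cdot 10^{6}$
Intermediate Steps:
$u{\left(F \right)} = - 5 \sqrt{-4 + F}$ ($u{\left(F \right)} = - 5 \sqrt{F - 4} = - 5 \sqrt{-4 + F}$)
$P = 44$
$I{\left(p \right)} = 1137 + 44 p$ ($I{\left(p \right)} = 44 p + 1137 = 1137 + 44 p$)
$3203557 + I{\left(u{\left(x \right)} \right)} = 3203557 + \left(1137 + 44 \left(- 5 \sqrt{-4 + 6}\right)\right) = 3203557 + \left(1137 + 44 \left(- 5 \sqrt{2}\right)\right) = 3203557 + \left(1137 - 220 \sqrt{2}\right) = 3204694 - 220 \sqrt{2}$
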